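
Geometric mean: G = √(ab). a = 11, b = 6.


GM = √(11×6) = √66 = 8.124

GM = 8.124


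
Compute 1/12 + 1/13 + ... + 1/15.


Σₖ₌12^15 1/k = 1/12 + 1/13 + 1/14 + 1/15
= 543/1820
≈ 0.2984

Sum = 543/1820 ≈ 0.2984


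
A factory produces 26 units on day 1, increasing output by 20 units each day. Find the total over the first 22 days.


aₙ = 26 + (22-1)×20 = 446
Sₙ = n(a₁+aₙ)/2 = 22×(26+446)/2
= 22×472/2 = 5192

S_22 = 5192


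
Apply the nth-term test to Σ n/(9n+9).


lim(n→∞) n/(9n+9) = 1/9 = 1/9  (divide numerator and denominator by n)
lim aₙ = 1/9 ≠ 0 → series DIVERGES

Diverges (lim aₙ = 1/9 ≠ 0)


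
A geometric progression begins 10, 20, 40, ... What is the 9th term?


aₙ = a₁·r^(n-1)
= 10×2^8
= 10×256
= 2560

a_9 = 2560


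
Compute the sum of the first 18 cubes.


n(n+1)/2 = 18×19/2 = 171
Σk³ = 171² = 29241

Σk³ = 29241


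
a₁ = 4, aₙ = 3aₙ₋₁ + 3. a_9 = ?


Computing step by step:
a_1 = 4
a_2 = 15
a_3 = 48
a_4 = 147
a_5 = 444
a_6 = 1335
a_7 = 4008
a_8 = 12027
a_9 = 36084


a_9 = 36084


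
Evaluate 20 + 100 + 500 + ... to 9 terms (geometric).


Sₙ = 20×(5^9 - 1)/(5 - 1)
= 20×(1953125 - 1)/4
= 20×1953124/4
= 9765620

S_9 = 9765620


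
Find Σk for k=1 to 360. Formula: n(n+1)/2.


n(n+1)/2 = 360×361/2 = 129960/2 = 64980

Σk = 64980


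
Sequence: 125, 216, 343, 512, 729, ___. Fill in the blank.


Pattern: perfect cubes: n³
Terms: 125, 216, 343, 512, 729
Next term = 1000

Next term = 1000


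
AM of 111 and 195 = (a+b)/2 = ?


AM = (111 + 195)/2 = 306/2 = 153

AM = 153


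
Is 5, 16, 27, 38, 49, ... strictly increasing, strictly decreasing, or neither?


Differences: 11, 11, 11, 11
All differences > 0 → strictly INCREASING

Monotonically increasing


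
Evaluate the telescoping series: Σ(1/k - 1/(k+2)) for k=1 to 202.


Telescoping with gap 2: two head and two tail terms survive.
= (1 + 1/2) - (1/203 + 1/204)
= 3/2 - 1/203 - 1/204 = 61711/41412

Sum = 61711/41412


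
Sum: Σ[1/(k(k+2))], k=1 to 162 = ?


1/(k(k+2)) = (1/2)·(1/k - 1/(k+2)) (partial fractions)
Telescoping: Σ = (1/2)·(1 + 1/2 - 1/163 - 1/164) = 39771/53464

Sum = 39771/53464


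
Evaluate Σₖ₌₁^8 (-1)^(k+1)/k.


S = 1 - 1/2 + 1/3 - 1/4 + 1/5 - 1/6 + 1/7 - 1/8
= 0.6345
(Full series converges to +ln(2) ≈ +0.6931)

S_8 = 0.6345


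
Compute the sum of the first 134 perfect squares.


n = 134
n(n+1)(2n+1)/6 = 134×135×269/6
= 4866210/6 = 811035

Σk² = 811035


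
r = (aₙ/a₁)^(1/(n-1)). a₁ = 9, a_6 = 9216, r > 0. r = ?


r^(n-1) = aₙ/a₁
r^5 = 9216/9 = 1024
r = 1024^(1/5)
= 4

r = 4


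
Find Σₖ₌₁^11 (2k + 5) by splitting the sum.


Σ(2k+5) = 2·Σk + 5·n
= 2·66 + 5·11
= 132 + 55 = 187

Σ = 187


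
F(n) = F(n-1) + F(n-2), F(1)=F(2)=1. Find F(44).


Fibonacci sequence: 1, 1, 2, 3, 5, 8, 13, 21, 34, 55, 89, ...
F(44) = 701408733

F(44) = 701408733


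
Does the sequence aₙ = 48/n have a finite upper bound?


a₁ = 48, a₂ = 48/2, a₃ = 48/3, ...
0 < aₙ ≤ 48 for all n ≥ 1
Lower bound: 0, Upper bound: 48
The sequence IS bounded

Bounded (0 < aₙ ≤ 48)


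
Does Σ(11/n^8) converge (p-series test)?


p-series test: Σ c/n^p converges if p > 1, diverges if p ≤ 1 (constant c > 0 doesn't affect convergence).
p = 8
8 > 1 → CONVERGES

Converges (p = 8 > 1)


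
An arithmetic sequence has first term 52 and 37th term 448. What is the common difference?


d = (aₙ - a₁)/(n-1)
= (448 - 52)/(37-1)
= 396/36 = 11

d = 11


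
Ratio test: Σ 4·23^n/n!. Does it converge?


aₙ = 4·23^n/n!
a_{n+1}/aₙ = 23^(n+1)/(n+1)! × n!/23^n  (constant 4 cancels)
= 23/(n+1)
L = lim(n→∞) 23/(n+1) = 0
L < 1 → series CONVERGES

Converges (ratio test: L = 0 < 1)


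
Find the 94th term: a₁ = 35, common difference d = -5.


aₙ = a₁ + (n-1)d
= 35 + (94-1)×-5
= 35 - 465
= -430

a_94 = -430


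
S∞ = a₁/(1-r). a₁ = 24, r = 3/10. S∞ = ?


S∞ = a₁/(1-r) = 24/(1 - 3/10)
= 24/(7/10)
= 240/7

S∞ = 240/7


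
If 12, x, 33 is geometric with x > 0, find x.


GM = √(12×33) = √396 = 19.8997

GM = 19.8997


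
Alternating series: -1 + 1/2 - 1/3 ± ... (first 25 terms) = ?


S = -1 + 1/2 - 1/3 + 1/4 - 1/5 + 1/6 - 1/7 + 1/8 ± ...
= -0.7127
(Full series converges to -ln(2) ≈ -0.6931)

S_25 = -0.7127


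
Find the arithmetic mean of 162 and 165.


AM = (162 + 165)/2 = 327/2 = 163.5

AM = 163.5


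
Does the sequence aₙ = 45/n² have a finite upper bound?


a₁ = 45, a₂ = 45/4, a₃ = 45/9, ...
0 < aₙ ≤ 45 for all n ≥ 1
The sequence IS bounded

Bounded (0 < aₙ ≤ 45)


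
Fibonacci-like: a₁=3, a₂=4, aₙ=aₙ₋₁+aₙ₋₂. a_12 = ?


Computing iteratively: 3, 4, 7, 11, 18, 29, 47, 76, 123, 199, 322, 521
a_12 = 521

a_12 = 521


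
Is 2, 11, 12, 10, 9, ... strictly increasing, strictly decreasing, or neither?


Differences: 9, 1, -2, -1
Difference at position 1 is +9 (> 0) but position 3 is -2 (< 0) — sequence both rises and falls
→ NOT monotonic

Not monotonic


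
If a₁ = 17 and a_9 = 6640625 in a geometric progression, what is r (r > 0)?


r^(n-1) = aₙ/a₁
r^8 = 6640625/17 = 390625
r = 390625^(1/8)
= ±5; taking r > 0 gives r = 5

r = 5


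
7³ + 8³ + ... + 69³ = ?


Σₖ₌7^69 k³ = [69·70/2]² − [6·7/2]²
= 5832225 − 441 = 5831784

Σk³ = 5831784


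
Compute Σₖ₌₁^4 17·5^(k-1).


Sₙ = 17×(5^4 - 1)/(5 - 1)
= 17×(625 - 1)/4
= 17×624/4
= 2652

S_4 = 2652


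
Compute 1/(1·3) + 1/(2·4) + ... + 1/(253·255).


1/(k(k+2)) = (1/2)·(1/k - 1/(k+2)) (partial fractions)
Telescoping: Σ = (1/2)·(1 + 1/2 - 1/254 - 1/255) = 48323/64770

Sum = 48323/64770


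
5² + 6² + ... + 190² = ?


Σₖ₌5^190 k² = Σₖ₌₁^190 k² − Σₖ₌₁^4 k²
= 190·191·381/6 − 4·5·9/6
= 2304415 − 30 = 2304385

Σk² = 2304385


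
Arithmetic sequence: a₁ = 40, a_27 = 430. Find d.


d = (aₙ - a₁)/(n-1)
= (430 - 40)/(27-1)
= 390/26 = 15

d = 15


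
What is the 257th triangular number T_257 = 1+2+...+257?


n(n+1)/2 = 257×258/2 = 66306/2 = 33153

Σk = 33153


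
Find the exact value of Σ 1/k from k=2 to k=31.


Σₖ₌2^31 1/k = 1/2 + 1/3 + 1/4 + ... + 1/31
= 218572480850557/72201776446800
≈ 3.0272

Sum = 218572480850557/72201776446800 ≈ 3.0272


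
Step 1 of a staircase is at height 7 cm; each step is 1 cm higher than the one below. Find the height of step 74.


aₙ = a₁ + (n-1)d
= 7 + (74-1)×1
= 7 + 73
= 80

a_74 = 80


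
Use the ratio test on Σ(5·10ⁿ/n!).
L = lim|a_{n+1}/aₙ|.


aₙ = 5·10^n/n!
a_{n+1}/aₙ = 10^(n+1)/(n+1)! × n!/10^n  (constant 5 cancels)
= 10/(n+1)
L = lim(n→∞) 10/(n+1) = 0
L < 1 → series CONVERGES

Converges (ratio test: L = 0 < 1)


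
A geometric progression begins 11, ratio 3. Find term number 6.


aₙ = a₁·r^(n-1)
= 11×3^5
= 11×243
= 2673

a_6 = 2673


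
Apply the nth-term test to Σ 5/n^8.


lim(n→∞) 5/n^8 = 0
lim aₙ = 0 → nth-term test is INCONCLUSIVE
(Need other tests; this is actually a convergent p-series with p=8 > 1)

Inconclusive (lim aₙ = 0; need another test)


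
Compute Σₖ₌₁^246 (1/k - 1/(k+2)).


Telescoping with gap 2: two head and two tail terms survive.
= (1 + 1/2) - (1/247 + 1/248)
= 3/2 - 1/247 - 1/248 = 91389/61256

Sum = 91389/61256


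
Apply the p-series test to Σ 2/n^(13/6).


p-series test: Σ c/n^p converges if p > 1, diverges if p ≤ 1 (constant c > 0 doesn't affect convergence).
p = 13/6
13/6 > 1 → CONVERGES

Converges (p = 13/6 > 1)


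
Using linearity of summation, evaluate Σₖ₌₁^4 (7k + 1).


Σ(7k+1) = 7·Σk + 1·n
= 7·10 + 1·4
= 70 + 4 = 74

Σ = 74


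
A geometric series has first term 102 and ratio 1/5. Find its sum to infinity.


S∞ = a₁/(1-r) = 102/(1 - 1/5)
= 102/(4/5)
= 255/2

S∞ = 255/2


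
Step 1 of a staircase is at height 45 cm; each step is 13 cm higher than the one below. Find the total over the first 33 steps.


aₙ = 45 + (33-1)×13 = 461
Sₙ = n(a₁+aₙ)/2 = 33×(45+461)/2
= 33×506/2 = 8349

S_33 = 8349


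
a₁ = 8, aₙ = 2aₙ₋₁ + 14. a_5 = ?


Computing step by step:
a_1 = 8
a_2 = 30
a_3 = 74
a_4 = 162
a_5 = 338


a_5 = 338


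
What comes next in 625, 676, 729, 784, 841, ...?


Pattern: perfect squares: n²
Terms: 625, 676, 729, 784, 841
Next term = 900

Next term = 900


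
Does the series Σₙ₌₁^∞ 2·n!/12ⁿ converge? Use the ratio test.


aₙ = 2·n!/12^n
a_{n+1}/aₙ = (n+1)!/12^(n+1) × 12^n/n!  (constant 2 cancels)
= (n+1)/12
L = lim(n→∞) (n+1)/12 = ∞
L > 1 → series DIVERGES

Diverges (ratio test: L = ∞ > 1)


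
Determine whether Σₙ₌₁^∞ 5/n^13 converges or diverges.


p-series test: Σ c/n^p converges if p > 1, diverges if p ≤ 1 (constant c > 0 doesn't affect convergence).
p = 13
13 > 1 → CONVERGES

Converges (p = 13 > 1)


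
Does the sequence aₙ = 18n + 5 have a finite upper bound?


aₙ = 18n + 5 → as n→∞, aₙ→∞
No finite upper bound exists
The sequence is UNBOUNDED

Unbounded (aₙ → ∞ as n → ∞)


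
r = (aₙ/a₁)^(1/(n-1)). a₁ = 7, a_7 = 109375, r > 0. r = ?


r^(n-1) = aₙ/a₁
r^6 = 109375/7 = 15625
r = 15625^(1/6)
= ±5; taking r > 0 gives r = 5

r = 5


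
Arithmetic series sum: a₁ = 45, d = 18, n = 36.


aₙ = 45 + (36-1)×18 = 675
Sₙ = n(a₁+aₙ)/2 = 36×(45+675)/2
= 36×720/2 = 12960

S_36 = 12960


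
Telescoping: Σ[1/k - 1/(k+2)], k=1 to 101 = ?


Telescoping with gap 2: two head and two tail terms survive.
= (1 + 1/2) - (1/102 + 1/103)
= 3/2 - 1/102 - 1/103 = 7777/5253

Sum = 7777/5253


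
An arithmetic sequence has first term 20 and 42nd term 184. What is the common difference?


d = (aₙ - a₁)/(n-1)
= (184 - 20)/(42-1)
= 164/41 = 4

d = 4


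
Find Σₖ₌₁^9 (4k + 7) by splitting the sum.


Σ(4k+7) = 4·Σk + 7·n
= 4·45 + 7·9
= 180 + 63 = 243

Σ = 243


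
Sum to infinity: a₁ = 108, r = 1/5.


S∞ = a₁/(1-r) = 108/(1 - 1/5)
= 108/(4/5)
= 135

S∞ = 135


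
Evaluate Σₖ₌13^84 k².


Σₖ₌13^84 k² = Σₖ₌₁^84 k² − Σₖ₌₁^12 k²
= 84·85·169/6 − 12·13·25/6
= 201110 − 650 = 200460

Σk² = 200460


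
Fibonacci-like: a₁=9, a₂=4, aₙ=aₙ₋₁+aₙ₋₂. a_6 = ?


Computing iteratively: 9, 4, 13, 17, 30, 47
a_6 = 47

a_6 = 47


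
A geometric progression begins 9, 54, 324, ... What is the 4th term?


aₙ = a₁·r^(n-1)
= 9×6^3
= 9×216
= 1944

a_4 = 1944


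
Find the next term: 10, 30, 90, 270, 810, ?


Pattern: geometric (r=3)
Terms: 10, 30, 90, 270, 810
Next term = 2430

Next term = 2430


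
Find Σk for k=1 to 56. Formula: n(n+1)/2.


n(n+1)/2 = 56×57/2 = 3192/2 = 1596

Σk = 1596


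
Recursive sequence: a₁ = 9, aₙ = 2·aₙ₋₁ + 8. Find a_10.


Computing step by step:
a_1 = 9
a_2 = 26
a_3 = 60
a_4 = 128
a_5 = 264
a_6 = 536
a_7 = 1080
a_8 = 2168
a_9 = 4344
a_10 = 8696


a_10 = 8696


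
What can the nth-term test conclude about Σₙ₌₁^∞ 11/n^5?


lim(n→∞) 11/n^5 = 0
lim aₙ = 0 → nth-term test is INCONCLUSIVE
(Need other tests; this is actually a convergent p-series with p=5 > 1)

Inconclusive (lim aₙ = 0; need another test)


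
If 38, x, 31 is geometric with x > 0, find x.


GM = √(38×31) = √1178 = 34.322

GM = 34.322


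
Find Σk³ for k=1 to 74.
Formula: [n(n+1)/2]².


n(n+1)/2 = 74×75/2 = 2775
Σk³ = 2775² = 7700625

Σk³ = 7700625


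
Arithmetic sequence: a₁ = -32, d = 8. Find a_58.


aₙ = a₁ + (n-1)d
= -32 + (58-1)×8
= -32 + 456
= 424

a_58 = 424


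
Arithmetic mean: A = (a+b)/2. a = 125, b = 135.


AM = (125 + 135)/2 = 260/2 = 130

AM = 130


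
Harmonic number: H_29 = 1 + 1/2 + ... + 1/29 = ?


H_29 = 1/1 + 1/2 + 1/3 + ... + 1/29
= 9227046511387/2329089562800
≈ 3.9617

H_29 = 9227046511387/2329089562800 ≈ 3.9617


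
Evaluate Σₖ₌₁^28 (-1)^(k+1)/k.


S = 1 - 1/2 + 1/3 - 1/4 + 1/5 - 1/6 + 1/7 - 1/8 ± ...
= 0.6756
(Full series converges to +ln(2) ≈ +0.6931)

S_28 = 0.6756


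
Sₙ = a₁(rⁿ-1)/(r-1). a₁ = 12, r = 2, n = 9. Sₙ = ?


Sₙ = 12×(2^9 - 1)/(2 - 1)
= 12×(512 - 1)/1
= 12×511/1
= 6132

S_9 = 6132


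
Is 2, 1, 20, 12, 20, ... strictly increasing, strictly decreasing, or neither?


Differences: -1, 19, -8, 8
Difference at position 2 is +19 (> 0) but position 1 is -1 (< 0) — sequence both rises and falls
→ NOT monotonic

Not monotonic


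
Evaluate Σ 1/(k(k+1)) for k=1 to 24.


1/(k(k+1)) = 1/k - 1/(k+1) (partial fractions)
Telescoping: Σ = 1 - 1/25 = 24/25

Sum = 24/25


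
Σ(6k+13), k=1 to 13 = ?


Σ(6k+13) = 6·Σk + 13·n
= 6·91 + 13·13
= 546 + 169 = 715

Σ = 715


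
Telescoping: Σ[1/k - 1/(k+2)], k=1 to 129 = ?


Telescoping with gap 2: two head and two tail terms survive.
= (1 + 1/2) - (1/130 + 1/131)
= 3/2 - 1/130 - 1/131 = 12642/8515

Sum = 12642/8515


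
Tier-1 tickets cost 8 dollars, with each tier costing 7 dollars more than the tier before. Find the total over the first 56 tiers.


aₙ = 8 + (56-1)×7 = 393
Sₙ = n(a₁+aₙ)/2 = 56×(8+393)/2
= 56×401/2 = 11228

S_56 = 11228


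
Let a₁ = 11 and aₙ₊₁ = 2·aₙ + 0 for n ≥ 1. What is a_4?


Computing step by step:
a_1 = 11
a_2 = 22
a_3 = 44
a_4 = 88


a_4 = 88


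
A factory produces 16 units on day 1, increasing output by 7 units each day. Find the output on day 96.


aₙ = a₁ + (n-1)d
= 16 + (96-1)×7
= 16 + 665
= 681

a_96 = 681


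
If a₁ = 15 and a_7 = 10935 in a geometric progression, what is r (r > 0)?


r^(n-1) = aₙ/a₁
r^6 = 10935/15 = 729
r = 729^(1/6)
= ±3; taking r > 0 gives r = 3

r = 3


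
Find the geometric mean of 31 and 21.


GM = √(31×21) = √651 = 25.5147

GM = 25.5147


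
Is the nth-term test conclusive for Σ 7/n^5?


lim(n→∞) 7/n^5 = 0
lim aₙ = 0 → nth-term test is INCONCLUSIVE
(Need other tests; this is actually a convergent p-series with p=5 > 1)

Inconclusive (lim aₙ = 0; need another test)


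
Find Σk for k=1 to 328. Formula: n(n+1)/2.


n(n+1)/2 = 328×329/2 = 107912/2 = 53956

Σk = 53956


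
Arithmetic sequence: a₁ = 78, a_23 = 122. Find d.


d = (aₙ - a₁)/(n-1)
= (122 - 78)/(23-1)
= 44/22 = 2

d = 2


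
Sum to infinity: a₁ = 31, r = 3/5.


S∞ = a₁/(1-r) = 31/(1 - 3/5)
= 31/(2/5)
= 155/2

S∞ = 155/2


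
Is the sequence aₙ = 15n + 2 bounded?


aₙ = 15n + 2 → as n→∞, aₙ→∞
No finite upper bound exists
The sequence is UNBOUNDED

Unbounded (aₙ → ∞ as n → ∞)


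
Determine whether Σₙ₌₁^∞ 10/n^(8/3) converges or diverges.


p-series test: Σ c/n^p converges if p > 1, diverges if p ≤ 1 (constant c > 0 doesn't affect convergence).
p = 8/3
8/3 > 1 → CONVERGES

Converges (p = 8/3 > 1)


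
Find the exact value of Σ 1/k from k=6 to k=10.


Σₖ₌6^10 1/k = 1/6 + 1/7 + 1/8 + 1/9 + 1/10
= 1627/2520
≈ 0.6456

Sum = 1627/2520 ≈ 0.6456


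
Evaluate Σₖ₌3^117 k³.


Σₖ₌3^117 k³ = [117·118/2]² − [2·3/2]²
= 47651409 − 9 = 47651400

Σk³ = 47651400


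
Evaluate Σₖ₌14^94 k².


Σₖ₌14^94 k² = Σₖ₌₁^94 k² − Σₖ₌₁^13 k²
= 94·95·189/6 − 13·14·27/6
= 281295 − 819 = 280476

Σk² = 280476


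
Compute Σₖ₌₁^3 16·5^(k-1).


Sₙ = 16×(5^3 - 1)/(5 - 1)
= 16×(125 - 1)/4
= 16×124/4
= 496

S_3 = 496


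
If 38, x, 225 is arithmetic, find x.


AM = (38 + 225)/2 = 263/2 = 131.5

AM = 131.5


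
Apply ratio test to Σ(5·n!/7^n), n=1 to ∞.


aₙ = 5·n!/7^n
a_{n+1}/aₙ = (n+1)!/7^(n+1) × 7^n/n!  (constant 5 cancels)
= (n+1)/7
L = lim(n→∞) (n+1)/7 = ∞
L > 1 → series DIVERGES

Diverges (ratio test: L = ∞ > 1)


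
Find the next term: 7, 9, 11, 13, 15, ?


Pattern: arithmetic (d=2)
Terms: 7, 9, 11, 13, 15
Next term = 17

Next term = 17


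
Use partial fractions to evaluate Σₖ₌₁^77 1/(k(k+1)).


1/(k(k+1)) = 1/k - 1/(k+1) (partial fractions)
Telescoping: Σ = 1 - 1/78 = 77/78

Sum = 77/78


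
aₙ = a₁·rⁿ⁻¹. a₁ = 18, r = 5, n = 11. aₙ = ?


aₙ = a₁·r^(n-1)
= 18×5^10
= 18×9765625
= 175781250

a_11 = 175781250


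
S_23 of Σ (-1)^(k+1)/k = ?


S = 1 - 1/2 + 1/3 - 1/4 + 1/5 - 1/6 + 1/7 - 1/8 ± ...
= 0.7144
(Full series converges to +ln(2) ≈ +0.6931)

S_23 = 0.7144


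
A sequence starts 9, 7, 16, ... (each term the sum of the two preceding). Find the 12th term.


Computing iteratively: 9, 7, 16, 23, 39, 62, 101, 163, 264, 427, 691, 1118
a_12 = 1118

a_12 = 1118


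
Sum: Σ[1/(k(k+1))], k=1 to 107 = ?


1/(k(k+1)) = 1/k - 1/(k+1) (partial fractions)
Telescoping: Σ = 1 - 1/108 = 107/108

Sum = 107/108


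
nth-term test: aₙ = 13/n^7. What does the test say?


lim(n→∞) 13/n^7 = 0
lim aₙ = 0 → nth-term test is INCONCLUSIVE
(Need other tests; this is actually a convergent p-series with p=7 > 1)

Inconclusive (lim aₙ = 0; need another test)


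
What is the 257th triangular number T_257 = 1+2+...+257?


n(n+1)/2 = 257×258/2 = 66306/2 = 33153

Σk = 33153


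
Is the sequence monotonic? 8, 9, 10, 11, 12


Differences: 1, 1, 1, 1
All differences > 0 → strictly INCREASING

Monotonically increasing


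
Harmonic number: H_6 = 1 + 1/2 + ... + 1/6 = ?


H_6 = 1/1 + 1/2 + 1/3 + 1/4 + 1/5 + 1/6
= 49/20
≈ 2.45

H_6 = 49/20 ≈ 2.45


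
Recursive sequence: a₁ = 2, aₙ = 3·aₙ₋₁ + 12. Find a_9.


Computing step by step:
a_1 = 2
a_2 = 18
a_3 = 66
a_4 = 210
a_5 = 642
a_6 = 1938
a_7 = 5826
a_8 = 17490
a_9 = 52482


a_9 = 52482


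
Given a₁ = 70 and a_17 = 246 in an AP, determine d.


d = (aₙ - a₁)/(n-1)
= (246 - 70)/(17-1)
= 176/16 = 11

d = 11


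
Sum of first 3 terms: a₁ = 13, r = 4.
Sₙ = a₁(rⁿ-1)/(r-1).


Sₙ = 13×(4^3 - 1)/(4 - 1)
= 13×(64 - 1)/3
= 13×63/3
= 273

S_3 = 273


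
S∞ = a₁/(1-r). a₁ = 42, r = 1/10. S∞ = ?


S∞ = a₁/(1-r) = 42/(1 - 1/10)
= 42/(9/10)
= 140/3

S∞ = 140/3


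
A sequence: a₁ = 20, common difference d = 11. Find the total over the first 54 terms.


aₙ = 20 + (54-1)×11 = 603
Sₙ = n(a₁+aₙ)/2 = 54×(20+603)/2
= 54×623/2 = 16821

S_54 = 16821


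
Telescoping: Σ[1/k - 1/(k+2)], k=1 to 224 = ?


Telescoping with gap 2: two head and two tail terms survive.
= (1 + 1/2) - (1/225 + 1/226)
= 3/2 - 1/225 - 1/226 = 37912/25425

Sum = 37912/25425


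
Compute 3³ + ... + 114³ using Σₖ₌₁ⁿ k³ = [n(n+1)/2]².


Σₖ₌3^114 k³ = [114·115/2]² − [2·3/2]²
= 42968025 − 9 = 42968016

Σk³ = 42968016


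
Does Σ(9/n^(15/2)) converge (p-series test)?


p-series test: Σ c/n^p converges if p > 1, diverges if p ≤ 1 (constant c > 0 doesn't affect convergence).
p = 15/2
15/2 > 1 → CONVERGES

Converges (p = 15/2 > 1)


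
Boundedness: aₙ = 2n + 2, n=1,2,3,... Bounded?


aₙ = 2n + 2 → as n→∞, aₙ→∞
No finite upper bound exists
The sequence is UNBOUNDED

Unbounded (aₙ → ∞ as n → ∞)


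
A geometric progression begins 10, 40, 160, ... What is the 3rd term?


aₙ = a₁·r^(n-1)
= 10×4^2
= 10×16
= 160

a_3 = 160


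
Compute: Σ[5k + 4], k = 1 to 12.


Σ(5k+4) = 5·Σk + 4·n
= 5·78 + 4·12
= 390 + 48 = 438

Σ = 438


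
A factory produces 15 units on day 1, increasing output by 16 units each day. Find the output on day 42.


aₙ = a₁ + (n-1)d
= 15 + (42-1)×16
= 15 + 656
= 671

a_42 = 671


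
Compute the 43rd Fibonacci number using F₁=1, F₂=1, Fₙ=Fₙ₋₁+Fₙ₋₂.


Fibonacci sequence: 1, 1, 2, 3, 5, 8, 13, 21, 34, 55, 89, ...
F(43) = 433494437

F(43) = 433494437


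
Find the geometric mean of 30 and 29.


GM = √(30×29) = √870 = 29.4958

GM = 29.4958


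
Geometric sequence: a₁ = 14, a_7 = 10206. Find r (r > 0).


r^(n-1) = aₙ/a₁
r^6 = 10206/14 = 729
r = 729^(1/6)
= ±3; taking r > 0 gives r = 3

r = 3


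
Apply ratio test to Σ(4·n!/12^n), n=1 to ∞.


aₙ = 4·n!/12^n
a_{n+1}/aₙ = (n+1)!/12^(n+1) × 12^n/n!  (constant 4 cancels)
= (n+1)/12
L = lim(n→∞) (n+1)/12 = ∞
L > 1 → series DIVERGES

Diverges (ratio test: L = ∞ > 1)


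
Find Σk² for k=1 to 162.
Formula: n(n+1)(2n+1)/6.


n = 162
n(n+1)(2n+1)/6 = 162×163×325/6
= 8581950/6 = 1430325

Σk² = 1430325


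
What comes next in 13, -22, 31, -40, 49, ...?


Pattern: alternating sign, magnitude arithmetic (d=9)
Terms: 13, -22, 31, -40, 49
Next term = -58

Next term = -58


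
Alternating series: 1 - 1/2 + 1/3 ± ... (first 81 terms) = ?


S = 1 - 1/2 + 1/3 - 1/4 + 1/5 - 1/6 + 1/7 - 1/8 ± ...
= 0.6993
(Full series converges to +ln(2) ≈ +0.6931)

S_81 = 0.6993


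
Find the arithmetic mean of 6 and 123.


AM = (6 + 123)/2 = 129/2 = 64.5

AM = 64.5


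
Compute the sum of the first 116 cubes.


n(n+1)/2 = 116×117/2 = 6786
Σk³ = 6786² = 46049796

Σk³ = 46049796


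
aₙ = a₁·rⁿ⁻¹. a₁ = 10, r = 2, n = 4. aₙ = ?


aₙ = a₁·r^(n-1)
= 10×2^3
= 10×8
= 80

a_4 = 80


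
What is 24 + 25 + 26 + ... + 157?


Σₖ₌24^157 k = Σₖ₌₁^157 k − Σₖ₌₁^23 k
= 157·158/2 − 23·24/2
= 12403 − 276 = 12127

Σk = 12127


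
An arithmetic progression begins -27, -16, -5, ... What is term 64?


aₙ = a₁ + (n-1)d
= -27 + (64-1)×11
= -27 + 693
= 666

a_64 = 666


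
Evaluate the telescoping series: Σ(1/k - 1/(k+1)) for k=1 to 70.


Telescoping: adjacent terms cancel.
= 1/1 - 1/71
= 1 - 1/71 = 70/71

Sum = 70/71


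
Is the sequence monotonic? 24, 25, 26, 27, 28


Differences: 1, 1, 1, 1
All differences > 0 → strictly INCREASING

Monotonically increasing


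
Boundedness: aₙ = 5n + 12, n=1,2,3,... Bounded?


aₙ = 5n + 12 → as n→∞, aₙ→∞
No finite upper bound exists
The sequence is UNBOUNDED

Unbounded (aₙ → ∞ as n → ∞)


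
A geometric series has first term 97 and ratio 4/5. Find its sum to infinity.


S∞ = a₁/(1-r) = 97/(1 - 4/5)
= 97/(1/5)
= 485

S∞ = 485


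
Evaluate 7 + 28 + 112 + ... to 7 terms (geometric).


Sₙ = 7×(4^7 - 1)/(4 - 1)
= 7×(16384 - 1)/3
= 7×16383/3
= 38227

S_7 = 38227


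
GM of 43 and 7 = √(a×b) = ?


GM = √(43×7) = √301 = 17.3494

GM = 17.3494


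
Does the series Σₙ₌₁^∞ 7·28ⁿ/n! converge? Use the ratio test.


aₙ = 7·28^n/n!
a_{n+1}/aₙ = 28^(n+1)/(n+1)! × n!/28^n  (constant 7 cancels)
= 28/(n+1)
L = lim(n→∞) 28/(n+1) = 0
L < 1 → series CONVERGES

Converges (ratio test: L = 0 < 1)


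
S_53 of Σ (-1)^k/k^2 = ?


S = -1 + 1/4 - 1/9 + 1/16 - 1/25 + 1/36 - 1/49 + 1/64 ± ...
= -0.8226
(Full series converges to -π²/12 ≈ -0.8225)

S_53 = -0.8226


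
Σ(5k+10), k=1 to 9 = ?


Σ(5k+10) = 5·Σk + 10·n
= 5·45 + 10·9
= 225 + 90 = 315

Σ = 315


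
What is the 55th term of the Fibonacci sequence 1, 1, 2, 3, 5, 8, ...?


Fibonacci sequence: 1, 1, 2, 3, 5, 8, 13, 21, 34, 55, 89, ...
F(55) = 139583862445

F(55) = 139583862445


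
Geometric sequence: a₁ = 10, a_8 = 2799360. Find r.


r^(n-1) = aₙ/a₁
r^7 = 2799360/10 = 279936
r = 279936^(1/7)
= 6

r = 6


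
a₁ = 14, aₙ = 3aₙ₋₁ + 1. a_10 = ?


Computing step by step:
a_1 = 14
a_2 = 43
a_3 = 130
a_4 = 391
a_5 = 1174
a_6 = 3523
a_7 = 10570
a_8 = 31711
a_9 = 95134
a_10 = 285403


a_10 = 285403


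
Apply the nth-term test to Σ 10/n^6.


lim(n→∞) 10/n^6 = 0
lim aₙ = 0 → nth-term test is INCONCLUSIVE
(Need other tests; this is actually a convergent p-series with p=6 > 1)

Inconclusive (lim aₙ = 0; need another test)


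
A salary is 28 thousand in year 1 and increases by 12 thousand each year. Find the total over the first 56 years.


aₙ = 28 + (56-1)×12 = 688
Sₙ = n(a₁+aₙ)/2 = 56×(28+688)/2
= 56×716/2 = 20048

S_56 = 20048


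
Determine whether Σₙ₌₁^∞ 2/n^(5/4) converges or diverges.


p-series test: Σ c/n^p converges if p > 1, diverges if p ≤ 1 (constant c > 0 doesn't affect convergence).
p = 5/4
5/4 > 1 → CONVERGES

Converges (p = 5/4 > 1)


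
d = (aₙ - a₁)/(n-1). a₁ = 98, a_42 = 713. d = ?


d = (aₙ - a₁)/(n-1)
= (713 - 98)/(42-1)
= 615/41 = 15

d = 15


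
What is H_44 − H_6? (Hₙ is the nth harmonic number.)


Σₖ₌7^44 1/k = 1/7 + 1/8 + 1/9 + ... + 1/44
= 2587326579632228227/1345655451257488800
≈ 1.9227

Sum = 2587326579632228227/1345655451257488800 ≈ 1.9227


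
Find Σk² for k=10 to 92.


Σₖ₌10^92 k² = Σₖ₌₁^92 k² − Σₖ₌₁^9 k²
= 92·93·185/6 − 9·10·19/6
= 263810 − 285 = 263525

Σk² = 263525


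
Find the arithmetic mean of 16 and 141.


AM = (16 + 141)/2 = 157/2 = 78.5

AM = 78.5


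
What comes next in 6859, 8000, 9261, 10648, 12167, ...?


Pattern: perfect cubes: n³
Terms: 6859, 8000, 9261, 10648, 12167
Next term = 13824

Next term = 13824


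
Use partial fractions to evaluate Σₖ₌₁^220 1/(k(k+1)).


1/(k(k+1)) = 1/k - 1/(k+1) (partial fractions)
Telescoping: Σ = 1 - 1/221 = 220/221

Sum = 220/221


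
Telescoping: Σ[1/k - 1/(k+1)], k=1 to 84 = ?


Telescoping: adjacent terms cancel.
= 1/1 - 1/85
= 1 - 1/85 = 84/85

Sum = 84/85


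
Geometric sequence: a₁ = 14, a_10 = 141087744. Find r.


r^(n-1) = aₙ/a₁
r^9 = 141087744/14 = 10077696
r = 10077696^(1/9)
= 6

r = 6


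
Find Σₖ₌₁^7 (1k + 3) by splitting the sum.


Σ(1k+3) = 1·Σk + 3·n
= 1·28 + 3·7
= 28 + 21 = 49

Σ = 49


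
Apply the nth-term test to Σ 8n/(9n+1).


lim(n→∞) 8n/(9n+1) = 8/9 = 8/9  (divide numerator and denominator by n)
lim aₙ = 8/9 ≠ 0 → series DIVERGES

Diverges (lim aₙ = 8/9 ≠ 0)


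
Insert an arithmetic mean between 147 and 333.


AM = (147 + 333)/2 = 480/2 = 240

AM = 240


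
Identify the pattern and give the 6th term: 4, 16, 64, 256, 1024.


Pattern: geometric (r=4)
Terms: 4, 16, 64, 256, 1024
Next term = 4096

Next term = 4096


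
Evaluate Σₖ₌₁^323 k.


n(n+1)/2 = 323×324/2 = 104652/2 = 52326

Σk = 52326


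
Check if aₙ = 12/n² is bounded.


a₁ = 12, a₂ = 12/4, a₃ = 12/9, ...
0 < aₙ ≤ 12 for all n ≥ 1
The sequence IS bounded

Bounded (0 < aₙ ≤ 12)


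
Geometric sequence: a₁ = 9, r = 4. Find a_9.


aₙ = a₁·r^(n-1)
= 9×4^8
= 9×65536
= 589824

a_9 = 589824


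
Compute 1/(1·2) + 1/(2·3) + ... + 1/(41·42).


1/(k(k+1)) = 1/k - 1/(k+1) (partial fractions)
Telescoping: Σ = 1 - 1/42 = 41/42

Sum = 41/42


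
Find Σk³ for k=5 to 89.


Σₖ₌5^89 k³ = [89·90/2]² − [4·5/2]²
= 16040025 − 100 = 16039925

Σk³ = 16039925


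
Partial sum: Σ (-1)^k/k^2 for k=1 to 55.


S = -1 + 1/4 - 1/9 + 1/16 - 1/25 + 1/36 - 1/49 + 1/64 ± ...
= -0.8226
(Full series converges to -π²/12 ≈ -0.8225)

S_55 = -0.8226


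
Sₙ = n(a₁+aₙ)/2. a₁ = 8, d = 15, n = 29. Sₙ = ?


aₙ = 8 + (29-1)×15 = 428
Sₙ = n(a₁+aₙ)/2 = 29×(8+428)/2
= 29×436/2 = 6322

S_29 = 6322


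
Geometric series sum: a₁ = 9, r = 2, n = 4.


Sₙ = 9×(2^4 - 1)/(2 - 1)
= 9×(16 - 1)/1
= 9×15/1
= 135

S_4 = 135


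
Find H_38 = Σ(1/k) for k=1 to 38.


H_38 = 1/1 + 1/2 + 1/3 + ... + 1/38
= 2053580969474233/485721041551200
≈ 4.2279

H_38 = 2053580969474233/485721041551200 ≈ 4.2279


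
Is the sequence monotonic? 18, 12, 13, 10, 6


Differences: -6, 1, -3, -4
Difference at position 2 is +1 (> 0) but position 1 is -6 (< 0) — sequence both rises and falls
→ NOT monotonic

Not monotonic


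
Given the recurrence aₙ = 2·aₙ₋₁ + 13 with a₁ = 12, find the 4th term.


Computing step by step:
a_1 = 12
a_2 = 37
a_3 = 87
a_4 = 187


a_4 = 187


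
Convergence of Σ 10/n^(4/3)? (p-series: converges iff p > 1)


p-series test: Σ c/n^p converges if p > 1, diverges if p ≤ 1 (constant c > 0 doesn't affect convergence).
p = 4/3
4/3 > 1 → CONVERGES

Converges (p = 4/3 > 1)


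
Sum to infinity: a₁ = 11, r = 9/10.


S∞ = a₁/(1-r) = 11/(1 - 9/10)
= 11/(1/10)
= 110

S∞ = 110


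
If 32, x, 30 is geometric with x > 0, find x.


GM = √(32×30) = √960 = 30.9839

GM = 30.9839


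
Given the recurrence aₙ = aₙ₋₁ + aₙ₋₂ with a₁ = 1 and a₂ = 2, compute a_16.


Computing iteratively: 1, 2, 3, 5, 8, 13, 21, 34, 55, 89, 144, 233, ...
a_16 = 1597

a_16 = 1597


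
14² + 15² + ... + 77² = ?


Σₖ₌14^77 k² = Σₖ₌₁^77 k² − Σₖ₌₁^13 k²
= 77·78·155/6 − 13·14·27/6
= 155155 − 819 = 154336

Σk² = 154336


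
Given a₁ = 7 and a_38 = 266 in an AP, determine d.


d = (aₙ - a₁)/(n-1)
= (266 - 7)/(38-1)
= 259/37 = 7

d = 7


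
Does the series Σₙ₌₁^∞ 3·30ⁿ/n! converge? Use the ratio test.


aₙ = 3·30^n/n!
a_{n+1}/aₙ = 30^(n+1)/(n+1)! × n!/30^n  (constant 3 cancels)
= 30/(n+1)
L = lim(n→∞) 30/(n+1) = 0
L < 1 → series CONVERGES

Converges (ratio test: L = 0 < 1)


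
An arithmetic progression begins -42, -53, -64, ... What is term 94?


aₙ = a₁ + (n-1)d
= -42 + (94-1)×-11
= -42 - 1023
= -1065

a_94 = -1065


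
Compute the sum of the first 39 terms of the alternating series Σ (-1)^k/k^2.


S = -1 + 1/4 - 1/9 + 1/16 - 1/25 + 1/36 - 1/49 + 1/64 ± ...
= -0.8228
(Full series converges to -π²/12 ≈ -0.8225)

S_39 = -0.8228


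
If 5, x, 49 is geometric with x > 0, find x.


GM = √(5×49) = √245 = 15.6525

GM = 15.6525


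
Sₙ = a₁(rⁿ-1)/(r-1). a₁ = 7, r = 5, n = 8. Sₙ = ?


Sₙ = 7×(5^8 - 1)/(5 - 1)
= 7×(390625 - 1)/4
= 7×390624/4
= 683592

S_8 = 683592


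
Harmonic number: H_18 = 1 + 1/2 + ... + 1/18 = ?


H_18 = 1/1 + 1/2 + 1/3 + ... + 1/18
= 14274301/4084080
≈ 3.4951

H_18 = 14274301/4084080 ≈ 3.4951


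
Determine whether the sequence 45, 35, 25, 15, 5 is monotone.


Differences: -10, -10, -10, -10
All differences < 0 → strictly DECREASING

Monotonically decreasing


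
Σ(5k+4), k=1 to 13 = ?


Σ(5k+4) = 5·Σk + 4·n
= 5·91 + 4·13
= 455 + 52 = 507

Σ = 507


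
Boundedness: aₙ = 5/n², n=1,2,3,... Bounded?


a₁ = 5, a₂ = 5/4, a₃ = 5/9, ...
0 < aₙ ≤ 5 for all n ≥ 1
The sequence IS bounded

Bounded (0 < aₙ ≤ 5)


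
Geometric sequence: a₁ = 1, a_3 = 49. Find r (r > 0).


r^(n-1) = aₙ/a₁
r^2 = 49/1 = 49
r = 49^(1/2)
= ±7; taking r > 0 gives r = 7

r = 7


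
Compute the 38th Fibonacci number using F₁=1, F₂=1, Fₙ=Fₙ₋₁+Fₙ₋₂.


Fibonacci sequence: 1, 1, 2, 3, 5, 8, 13, 21, 34, 55, 89, ...
F(38) = 39088169

F(38) = 39088169


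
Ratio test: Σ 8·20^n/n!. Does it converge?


aₙ = 8·20^n/n!
a_{n+1}/aₙ = 20^(n+1)/(n+1)! × n!/20^n  (constant 8 cancels)
= 20/(n+1)
L = lim(n→∞) 20/(n+1) = 0
L < 1 → series CONVERGES

Converges (ratio test: L = 0 < 1)


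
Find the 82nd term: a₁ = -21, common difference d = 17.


aₙ = a₁ + (n-1)d
= -21 + (82-1)×17
= -21 + 1377
= 1356

a_82 = 1356


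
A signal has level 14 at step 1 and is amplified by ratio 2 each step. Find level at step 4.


aₙ = a₁·r^(n-1)
= 14×2^3
= 14×8
= 112

a_4 = 112


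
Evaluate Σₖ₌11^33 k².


Σₖ₌11^33 k² = Σₖ₌₁^33 k² − Σₖ₌₁^10 k²
= 33·34·67/6 − 10·11·21/6
= 12529 − 385 = 12144

Σk² = 12144


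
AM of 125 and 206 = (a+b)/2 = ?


AM = (125 + 206)/2 = 331/2 = 165.5

AM = 165.5


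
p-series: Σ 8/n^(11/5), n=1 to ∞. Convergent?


p-series test: Σ c/n^p converges if p > 1, diverges if p ≤ 1 (constant c > 0 doesn't affect convergence).
p = 11/5
11/5 > 1 → CONVERGES

Converges (p = 11/5 > 1)


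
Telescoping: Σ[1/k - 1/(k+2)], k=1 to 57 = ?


Telescoping with gap 2: two head and two tail terms survive.
= (1 + 1/2) - (1/58 + 1/59)
= 3/2 - 1/58 - 1/59 = 2508/1711

Sum = 2508/1711


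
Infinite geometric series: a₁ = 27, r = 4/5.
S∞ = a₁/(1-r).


S∞ = a₁/(1-r) = 27/(1 - 4/5)
= 27/(1/5)
= 135

S∞ = 135


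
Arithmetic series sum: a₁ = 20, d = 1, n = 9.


aₙ = 20 + (9-1)×1 = 28
Sₙ = n(a₁+aₙ)/2 = 9×(20+28)/2
= 9×48/2 = 216

S_9 = 216


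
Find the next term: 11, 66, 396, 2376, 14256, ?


Pattern: geometric (r=6)
Terms: 11, 66, 396, 2376, 14256
Next term = 85536

Next term = 85536


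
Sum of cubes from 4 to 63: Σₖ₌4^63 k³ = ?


Σₖ₌4^63 k³ = [63·64/2]² − [3·4/2]²
= 4064256 − 36 = 4064220

Σk³ = 4064220


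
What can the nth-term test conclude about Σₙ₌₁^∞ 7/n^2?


lim(n→∞) 7/n^2 = 0
lim aₙ = 0 → nth-term test is INCONCLUSIVE
(Need other tests; this is actually a convergent p-series with p=2 > 1)

Inconclusive (lim aₙ = 0; need another test)


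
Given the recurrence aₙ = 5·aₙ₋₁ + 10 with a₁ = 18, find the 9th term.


Computing step by step:
a_1 = 18
a_2 = 100
a_3 = 510
a_4 = 2560
a_5 = 12810
a_6 = 64060
a_7 = 320310
a_8 = 1601560
a_9 = 8007810


a_9 = 8007810


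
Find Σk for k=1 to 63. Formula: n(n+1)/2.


n(n+1)/2 = 63×64/2 = 4032/2 = 2016

Σk = 2016


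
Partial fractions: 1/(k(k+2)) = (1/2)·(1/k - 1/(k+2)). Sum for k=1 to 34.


1/(k(k+2)) = (1/2)·(1/k - 1/(k+2)) (partial fractions)
Telescoping: Σ = (1/2)·(1 + 1/2 - 1/35 - 1/36) = 1819/2520

Sum = 1819/2520


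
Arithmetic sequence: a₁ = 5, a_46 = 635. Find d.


d = (aₙ - a₁)/(n-1)
= (635 - 5)/(46-1)
= 630/45 = 14

d = 14


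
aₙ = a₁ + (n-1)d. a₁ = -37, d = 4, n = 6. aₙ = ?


aₙ = a₁ + (n-1)d
= -37 + (6-1)×4
= -37 + 20
= -17

a_6 = -17


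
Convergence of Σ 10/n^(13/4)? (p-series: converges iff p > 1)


p-series test: Σ c/n^p converges if p > 1, diverges if p ≤ 1 (constant c > 0 doesn't affect convergence).
p = 13/4
13/4 > 1 → CONVERGES

Converges (p = 13/4 > 1)


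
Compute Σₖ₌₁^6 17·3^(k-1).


Sₙ = 17×(3^6 - 1)/(3 - 1)
= 17×(729 - 1)/2
= 17×728/2
= 6188

S_6 = 6188


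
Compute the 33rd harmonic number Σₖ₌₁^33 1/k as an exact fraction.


H_33 = 1/1 + 1/2 + 1/3 + ... + 1/33
= 53676090078349/13127595717600
≈ 4.0888

H_33 = 53676090078349/13127595717600 ≈ 4.0888


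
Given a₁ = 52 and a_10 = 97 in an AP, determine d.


d = (aₙ - a₁)/(n-1)
= (97 - 52)/(10-1)
= 45/9 = 5

d = 5


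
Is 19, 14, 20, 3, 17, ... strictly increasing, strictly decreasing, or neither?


Differences: -5, 6, -17, 14
Difference at position 2 is +6 (> 0) but position 1 is -5 (< 0) — sequence both rises and falls
→ NOT monotonic

Not monotonic


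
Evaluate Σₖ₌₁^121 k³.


n(n+1)/2 = 121×122/2 = 7381
Σk³ = 7381² = 54479161

Σk³ = 54479161


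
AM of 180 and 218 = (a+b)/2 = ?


AM = (180 + 218)/2 = 398/2 = 199

AM = 199


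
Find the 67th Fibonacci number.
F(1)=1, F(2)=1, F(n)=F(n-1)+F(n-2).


Fibonacci sequence: 1, 1, 2, 3, 5, 8, 13, 21, 34, 55, 89, ...
F(67) = 44945570212853

F(67) = 44945570212853


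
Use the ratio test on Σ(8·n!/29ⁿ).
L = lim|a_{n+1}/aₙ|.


aₙ = 8·n!/29^n
a_{n+1}/aₙ = (n+1)!/29^(n+1) × 29^n/n!  (constant 8 cancels)
= (n+1)/29
L = lim(n→∞) (n+1)/29 = ∞
L > 1 → series DIVERGES

Diverges (ratio test: L = ∞ > 1)


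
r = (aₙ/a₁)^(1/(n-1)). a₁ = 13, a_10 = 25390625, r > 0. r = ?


r^(n-1) = aₙ/a₁
r^9 = 25390625/13 = 1953125
r = 1953125^(1/9)
= 5

r = 5


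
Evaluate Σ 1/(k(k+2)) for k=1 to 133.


1/(k(k+2)) = (1/2)·(1/k - 1/(k+2)) (partial fractions)
Telescoping: Σ = (1/2)·(1 + 1/2 - 1/134 - 1/135) = 13433/18090

Sum = 13433/18090


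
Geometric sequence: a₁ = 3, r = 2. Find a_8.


aₙ = a₁·r^(n-1)
= 3×2^7
= 3×128
= 384

a_8 = 384


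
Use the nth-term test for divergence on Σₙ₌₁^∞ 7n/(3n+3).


lim(n→∞) 7n/(3n+3) = 7/3 = 7/3  (divide numerator and denominator by n)
lim aₙ = 7/3 ≠ 0 → series DIVERGES

Diverges (lim aₙ = 7/3 ≠ 0)


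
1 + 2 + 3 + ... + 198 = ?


n(n+1)/2 = 198×199/2 = 39402/2 = 19701

Σk = 19701


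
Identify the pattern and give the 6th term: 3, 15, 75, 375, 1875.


Pattern: geometric (r=5)
Terms: 3, 15, 75, 375, 1875
Next term = 9375

Next term = 9375


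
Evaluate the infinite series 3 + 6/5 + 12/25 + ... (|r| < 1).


S∞ = a₁/(1-r) = 3/(1 - 2/5)
= 3/(3/5)
= 5

S∞ = 5


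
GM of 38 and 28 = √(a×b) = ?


GM = √(38×28) = √1064 = 32.619

GM = 32.619


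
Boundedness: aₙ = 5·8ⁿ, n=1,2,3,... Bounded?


aₙ = 5·8ⁿ → as n→∞, aₙ→∞ (since base 8 > 1)
No finite upper bound exists
The sequence is UNBOUNDED

Unbounded (aₙ → ∞ as n → ∞)


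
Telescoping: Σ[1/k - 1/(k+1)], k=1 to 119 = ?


Telescoping: adjacent terms cancel.
= 1/1 - 1/120
= 1 - 1/120 = 119/120

Sum = 119/120


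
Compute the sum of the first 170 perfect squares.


n = 170
n(n+1)(2n+1)/6 = 170×171×341/6
= 9912870/6 = 1652145

Σk² = 1652145


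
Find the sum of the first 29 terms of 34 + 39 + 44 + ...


aₙ = 34 + (29-1)×5 = 174
Sₙ = n(a₁+aₙ)/2 = 29×(34+174)/2
= 29×208/2 = 3016

S_29 = 3016


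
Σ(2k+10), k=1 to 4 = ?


Σ(2k+10) = 2·Σk + 10·n
= 2·10 + 10·4
= 20 + 40 = 60

Σ = 60


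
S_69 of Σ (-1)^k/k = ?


S = -1 + 1/2 - 1/3 + 1/4 - 1/5 + 1/6 - 1/7 + 1/8 ± ...
= -0.7003
(Full series converges to -ln(2) ≈ -0.6931)

S_69 = -0.7003


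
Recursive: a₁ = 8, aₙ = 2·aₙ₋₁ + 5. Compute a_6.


Computing step by step:
a_1 = 8
a_2 = 21
a_3 = 47
a_4 = 99
a_5 = 203
a_6 = 411


a_6 = 411


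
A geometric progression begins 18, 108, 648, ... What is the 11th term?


aₙ = a₁·r^(n-1)
= 18×6^10
= 18×60466176
= 1088391168

a_11 = 1088391168


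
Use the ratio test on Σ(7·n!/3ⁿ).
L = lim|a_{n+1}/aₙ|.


aₙ = 7·n!/3^n
a_{n+1}/aₙ = (n+1)!/3^(n+1) × 3^n/n!  (constant 7 cancels)
= (n+1)/3
L = lim(n→∞) (n+1)/3 = ∞
L > 1 → series DIVERGES

Diverges (ratio test: L = ∞ > 1)


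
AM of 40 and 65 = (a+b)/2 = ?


AM = (40 + 65)/2 = 105/2 = 52.5

AM = 52.5


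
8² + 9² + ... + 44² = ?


Σₖ₌8^44 k² = Σₖ₌₁^44 k² − Σₖ₌₁^7 k²
= 44·45·89/6 − 7·8·15/6
= 29370 − 140 = 29230

Σk² = 29230


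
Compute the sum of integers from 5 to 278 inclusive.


Σₖ₌5^278 k = Σₖ₌₁^278 k − Σₖ₌₁^4 k
= 278·279/2 − 4·5/2
= 38781 − 10 = 38771

Σk = 38771


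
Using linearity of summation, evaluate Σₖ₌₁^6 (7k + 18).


Σ(7k+18) = 7·Σk + 18·n
= 7·21 + 18·6
= 147 + 108 = 255

Σ = 255


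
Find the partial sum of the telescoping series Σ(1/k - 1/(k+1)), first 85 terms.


Telescoping: adjacent terms cancel.
= 1/1 - 1/86
= 1 - 1/86 = 85/86

Sum = 85/86


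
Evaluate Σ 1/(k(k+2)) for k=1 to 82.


1/(k(k+2)) = (1/2)·(1/k - 1/(k+2)) (partial fractions)
Telescoping: Σ = (1/2)·(1 + 1/2 - 1/83 - 1/84) = 10291/13944

Sum = 10291/13944


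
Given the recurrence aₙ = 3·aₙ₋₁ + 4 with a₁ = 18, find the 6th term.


Computing step by step:
a_1 = 18
a_2 = 58
a_3 = 178
a_4 = 538
a_5 = 1618
a_6 = 4858


a_6 = 4858


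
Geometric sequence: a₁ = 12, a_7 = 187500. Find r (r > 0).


r^(n-1) = aₙ/a₁
r^6 = 187500/12 = 15625
r = 15625^(1/6)
= ±5; taking r > 0 gives r = 5

r = 5
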